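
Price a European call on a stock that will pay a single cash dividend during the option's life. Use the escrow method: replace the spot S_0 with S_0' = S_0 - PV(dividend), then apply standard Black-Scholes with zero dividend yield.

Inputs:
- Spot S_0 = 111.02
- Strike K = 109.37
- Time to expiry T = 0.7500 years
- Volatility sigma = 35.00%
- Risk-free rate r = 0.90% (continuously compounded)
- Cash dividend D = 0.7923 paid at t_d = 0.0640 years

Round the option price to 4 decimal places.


Answer: Price = 13.9943

Derivation:
PV(D) = D * exp(-r * t_d) = 0.7923 * 0.99942417 = 0.79184377
S_0' = S_0 - PV(D) = 111.0200 - 0.79184377 = 110.22815623
d1 = (ln(S_0'/K) + (r + sigma^2/2)*T) / (sigma*sqrt(T)) = 0.19960891
d2 = d1 - sigma*sqrt(T) = -0.10349998
exp(-rT) = 0.99327273
N(d1) = 0.57910677; N(d2) = 0.45878308
C = S_0' * N(d1) - K * exp(-rT) * N(d2) = 110.22815623 * 0.57910677 - 109.3700 * 0.99327273 * 0.45878308 = 13.9943


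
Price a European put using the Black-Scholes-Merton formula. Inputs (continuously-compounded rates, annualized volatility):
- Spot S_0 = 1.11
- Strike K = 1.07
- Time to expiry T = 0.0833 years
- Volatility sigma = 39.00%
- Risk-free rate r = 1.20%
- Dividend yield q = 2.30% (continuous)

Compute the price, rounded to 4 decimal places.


Answer: Price = 0.0318

Derivation:
d1 = (ln(S/K) + (r - q + 0.5*sigma^2) * T) / (sigma * sqrt(T)) = 0.37419810
d2 = d1 - sigma * sqrt(T) = 0.26163732
exp(-rT) = 0.99900090; exp(-qT) = 0.99808593
P = K * exp(-rT) * N(-d2) - S_0 * exp(-qT) * N(-d1)
N(-d1) = 0.35412847; N(-d2) = 0.39680053
P = 1.0700 * 0.99900090 * 0.39680053 - 1.1100 * 0.99808593 * 0.35412847 = 0.0318


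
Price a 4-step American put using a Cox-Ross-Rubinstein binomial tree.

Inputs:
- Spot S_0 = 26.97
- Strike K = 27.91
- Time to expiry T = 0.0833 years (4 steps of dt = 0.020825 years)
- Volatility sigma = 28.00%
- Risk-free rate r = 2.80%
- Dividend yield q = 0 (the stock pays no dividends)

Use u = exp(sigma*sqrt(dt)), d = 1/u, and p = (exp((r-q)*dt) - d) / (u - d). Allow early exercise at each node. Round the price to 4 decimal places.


dt = T/N = 0.020825
u = exp(sigma*sqrt(dt)) = 1.041234; d = 1/u = 0.960399
p = (exp((r-q)*dt) - d) / (u - d) = 0.497115
Discount per step: exp(-r*dt) = 0.999417
Stock lattice S(k, i) with i counting down-moves:
  k=0: S(0,0) = 26.9700
  k=1: S(1,0) = 28.0821; S(1,1) = 25.9020
  k=2: S(2,0) = 29.2400; S(2,1) = 26.9700; S(2,2) = 24.8762
  k=3: S(3,0) = 30.4457; S(3,1) = 28.0821; S(3,2) = 25.9020; S(3,3) = 23.8911
  k=4: S(4,0) = 31.7011; S(4,1) = 29.2400; S(4,2) = 26.9700; S(4,3) = 24.8762; S(4,4) = 22.9450
Terminal payoffs V(N, i) = max(K - S_T, 0):
  V(4,0) = 0.000000; V(4,1) = 0.000000; V(4,2) = 0.940000; V(4,3) = 3.033781; V(4,4) = 4.965015
Backward induction: V(k, i) = exp(-r*dt) * [p * V(k+1, i) + (1-p) * V(k+1, i+1)]; then take max(V_cont, immediate exercise) for American.
  V(3,0) = exp(-r*dt) * [p*0.000000 + (1-p)*0.000000] = 0.000000; exercise = 0.000000; V(3,0) = max -> 0.000000
  V(3,1) = exp(-r*dt) * [p*0.000000 + (1-p)*0.940000] = 0.472436; exercise = 0.000000; V(3,1) = max -> 0.472436
  V(3,2) = exp(-r*dt) * [p*0.940000 + (1-p)*3.033781] = 1.991769; exercise = 2.008038; V(3,2) = max -> 2.008038
  V(3,3) = exp(-r*dt) * [p*3.033781 + (1-p)*4.965015] = 4.002635; exercise = 4.018904; V(3,3) = max -> 4.018904
  V(2,0) = exp(-r*dt) * [p*0.000000 + (1-p)*0.472436] = 0.237442; exercise = 0.000000; V(2,0) = max -> 0.237442
  V(2,1) = exp(-r*dt) * [p*0.472436 + (1-p)*2.008038] = 1.243941; exercise = 0.940000; V(2,1) = max -> 1.243941
  V(2,2) = exp(-r*dt) * [p*2.008038 + (1-p)*4.018904] = 3.017512; exercise = 3.033781; V(2,2) = max -> 3.033781
  V(1,0) = exp(-r*dt) * [p*0.237442 + (1-p)*1.243941] = 0.743162; exercise = 0.000000; V(1,0) = max -> 0.743162
  V(1,1) = exp(-r*dt) * [p*1.243941 + (1-p)*3.033781] = 2.142775; exercise = 2.008038; V(1,1) = max -> 2.142775
  V(0,0) = exp(-r*dt) * [p*0.743162 + (1-p)*2.142775] = 1.446162; exercise = 0.940000; V(0,0) = max -> 1.446162

Answer: Price = V(0,0) = 1.4462


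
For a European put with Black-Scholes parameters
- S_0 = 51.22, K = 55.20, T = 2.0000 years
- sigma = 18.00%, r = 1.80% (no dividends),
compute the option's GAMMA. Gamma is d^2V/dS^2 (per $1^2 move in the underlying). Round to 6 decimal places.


d1 = -0.0252707099; d2 = -0.2798291511
phi(d1) = 0.3988149167; exp(-qT) = 1.0000000000; exp(-rT) = 0.9646402935
Gamma = exp(-qT) * phi(d1) / (S * sigma * sqrt(T)) = 1.0000000000 * 0.3988149167 / (51.2200 * 0.1800 * 1.4142135624) = 0.030588

Answer: Gamma = 0.030588


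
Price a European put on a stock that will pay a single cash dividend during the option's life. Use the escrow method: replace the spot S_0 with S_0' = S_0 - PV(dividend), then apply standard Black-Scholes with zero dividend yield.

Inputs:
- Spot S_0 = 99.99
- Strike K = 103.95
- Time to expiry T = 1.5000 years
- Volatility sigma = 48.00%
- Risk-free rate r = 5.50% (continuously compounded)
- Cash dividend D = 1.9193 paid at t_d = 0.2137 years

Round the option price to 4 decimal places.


PV(D) = D * exp(-r * t_d) = 1.9193 * 0.98831530 = 1.89687356
S_0' = S_0 - PV(D) = 99.9900 - 1.89687356 = 98.09312644
d1 = (ln(S_0'/K) + (r + sigma^2/2)*T) / (sigma*sqrt(T)) = 0.33562650
d2 = d1 - sigma*sqrt(T) = -0.25225103
exp(-rT) = 0.92081144
N(-d1) = 0.36857627; N(-d2) = 0.59957648
P = K * exp(-rT) * N(-d2) - S_0' * N(-d1) = 103.9500 * 0.92081144 * 0.59957648 - 98.09312644 * 0.36857627 = 21.2357

Answer: Price = 21.2357


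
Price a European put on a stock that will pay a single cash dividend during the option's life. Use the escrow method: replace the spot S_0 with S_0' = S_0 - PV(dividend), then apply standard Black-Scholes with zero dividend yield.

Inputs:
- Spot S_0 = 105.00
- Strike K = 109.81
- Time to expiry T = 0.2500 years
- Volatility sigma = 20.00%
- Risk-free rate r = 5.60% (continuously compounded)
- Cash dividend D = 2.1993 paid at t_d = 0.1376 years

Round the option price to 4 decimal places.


Answer: Price = 7.4937

Derivation:
PV(D) = D * exp(-r * t_d) = 2.1993 * 0.99232401 = 2.18241820
S_0' = S_0 - PV(D) = 105.0000 - 2.18241820 = 102.81758180
d1 = (ln(S_0'/K) + (r + sigma^2/2)*T) / (sigma*sqrt(T)) = -0.46795232
d2 = d1 - sigma*sqrt(T) = -0.56795232
exp(-rT) = 0.98609754
N(-d1) = 0.68009066; N(-d2) = 0.71496633
P = K * exp(-rT) * N(-d2) - S_0' * N(-d1) = 109.8100 * 0.98609754 * 0.71496633 - 102.81758180 * 0.68009066 = 7.4937


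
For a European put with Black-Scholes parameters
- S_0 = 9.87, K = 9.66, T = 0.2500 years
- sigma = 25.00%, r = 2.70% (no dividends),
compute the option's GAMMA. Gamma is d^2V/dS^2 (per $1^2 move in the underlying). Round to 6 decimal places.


d1 = 0.2885496418; d2 = 0.1635496418
phi(d1) = 0.3826750891; exp(-qT) = 1.0000000000; exp(-rT) = 0.9932727301
Gamma = exp(-qT) * phi(d1) / (S * sigma * sqrt(T)) = 1.0000000000 * 0.3826750891 / (9.8700 * 0.2500 * 0.5000000000) = 0.310172

Answer: Gamma = 0.310172


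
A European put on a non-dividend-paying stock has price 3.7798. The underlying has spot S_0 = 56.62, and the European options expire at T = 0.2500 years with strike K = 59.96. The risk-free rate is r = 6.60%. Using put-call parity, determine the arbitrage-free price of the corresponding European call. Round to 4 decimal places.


Answer: Call price = 1.4210

Derivation:
Put-call parity: C - P = S_0 * exp(-qT) - K * exp(-rT).
S_0 * exp(-qT) = 56.6200 * 1.00000000 = 56.62000000
K * exp(-rT) = 59.9600 * 0.98363538 = 58.97877735
C = P + S*exp(-qT) - K*exp(-rT)
C = 3.7798 + 56.62000000 - 58.97877735 = 1.4210


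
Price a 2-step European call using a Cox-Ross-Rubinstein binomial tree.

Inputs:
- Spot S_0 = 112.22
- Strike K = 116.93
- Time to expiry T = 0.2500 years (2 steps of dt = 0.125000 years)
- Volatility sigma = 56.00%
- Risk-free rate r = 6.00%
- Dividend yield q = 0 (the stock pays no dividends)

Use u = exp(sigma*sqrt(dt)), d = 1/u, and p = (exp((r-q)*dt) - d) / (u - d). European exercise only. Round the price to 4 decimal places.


dt = T/N = 0.125000
u = exp(sigma*sqrt(dt)) = 1.218950; d = 1/u = 0.820378
p = (exp((r-q)*dt) - d) / (u - d) = 0.469552
Discount per step: exp(-r*dt) = 0.992528
Stock lattice S(k, i) with i counting down-moves:
  k=0: S(0,0) = 112.2200
  k=1: S(1,0) = 136.7906; S(1,1) = 92.0628
  k=2: S(2,0) = 166.7409; S(2,1) = 112.2200; S(2,2) = 75.5263
Terminal payoffs V(N, i) = max(S_T - K, 0):
  V(2,0) = 49.810886; V(2,1) = 0.000000; V(2,2) = 0.000000
Backward induction: V(k, i) = exp(-r*dt) * [p * V(k+1, i) + (1-p) * V(k+1, i+1)].
  V(1,0) = exp(-r*dt) * [p*49.810886 + (1-p)*0.000000] = 23.214017
  V(1,1) = exp(-r*dt) * [p*0.000000 + (1-p)*0.000000] = 0.000000
  V(0,0) = exp(-r*dt) * [p*23.214017 + (1-p)*0.000000] = 10.818731

Answer: Price = V(0,0) = 10.8187


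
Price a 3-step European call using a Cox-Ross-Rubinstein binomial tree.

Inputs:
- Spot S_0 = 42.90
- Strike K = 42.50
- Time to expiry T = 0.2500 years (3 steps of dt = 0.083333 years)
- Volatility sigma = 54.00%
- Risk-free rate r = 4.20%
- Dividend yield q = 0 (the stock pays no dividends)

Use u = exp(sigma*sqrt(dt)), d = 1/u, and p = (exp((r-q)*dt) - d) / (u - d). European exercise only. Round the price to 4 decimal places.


Answer: Price = V(0,0) = 5.3773

Derivation:
dt = T/N = 0.083333
u = exp(sigma*sqrt(dt)) = 1.168691; d = 1/u = 0.855658
p = (exp((r-q)*dt) - d) / (u - d) = 0.472308
Discount per step: exp(-r*dt) = 0.996506
Stock lattice S(k, i) with i counting down-moves:
  k=0: S(0,0) = 42.9000
  k=1: S(1,0) = 50.1369; S(1,1) = 36.7077
  k=2: S(2,0) = 58.5945; S(2,1) = 42.9000; S(2,2) = 31.4093
  k=3: S(3,0) = 68.4789; S(3,1) = 50.1369; S(3,2) = 36.7077; S(3,3) = 26.8756
Terminal payoffs V(N, i) = max(S_T - K, 0):
  V(3,0) = 25.978891; V(3,1) = 7.636857; V(3,2) = 0.000000; V(3,3) = 0.000000
Backward induction: V(k, i) = exp(-r*dt) * [p * V(k+1, i) + (1-p) * V(k+1, i+1)].
  V(2,0) = exp(-r*dt) * [p*25.978891 + (1-p)*7.636857] = 16.242998
  V(2,1) = exp(-r*dt) * [p*7.636857 + (1-p)*0.000000] = 3.594347
  V(2,2) = exp(-r*dt) * [p*0.000000 + (1-p)*0.000000] = 0.000000
  V(1,0) = exp(-r*dt) * [p*16.242998 + (1-p)*3.594347] = 9.534976
  V(1,1) = exp(-r*dt) * [p*3.594347 + (1-p)*0.000000] = 1.691708
  V(0,0) = exp(-r*dt) * [p*9.534976 + (1-p)*1.691708] = 5.377293


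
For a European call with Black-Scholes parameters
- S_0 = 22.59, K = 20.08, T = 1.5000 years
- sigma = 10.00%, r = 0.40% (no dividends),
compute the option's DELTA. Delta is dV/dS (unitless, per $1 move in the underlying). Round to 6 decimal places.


d1 = 1.0719214975; d2 = 0.9494470103
phi(d1) = 0.2245972723; exp(-qT) = 1.0000000000; exp(-rT) = 0.9940179641
N(d1) = 0.8581223532
Delta = exp(-qT) * N(d1) = 1.0000000000 * 0.8581223532 = 0.858122

Answer: Delta = 0.858122


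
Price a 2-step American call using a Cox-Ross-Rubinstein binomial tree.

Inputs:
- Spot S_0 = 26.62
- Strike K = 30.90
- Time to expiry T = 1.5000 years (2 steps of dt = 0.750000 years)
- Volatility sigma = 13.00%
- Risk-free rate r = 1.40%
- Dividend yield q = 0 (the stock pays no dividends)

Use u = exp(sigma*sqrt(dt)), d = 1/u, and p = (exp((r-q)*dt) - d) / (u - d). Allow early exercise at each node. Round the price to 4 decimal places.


dt = T/N = 0.750000
u = exp(sigma*sqrt(dt)) = 1.119165; d = 1/u = 0.893523
p = (exp((r-q)*dt) - d) / (u - d) = 0.518663
Discount per step: exp(-r*dt) = 0.989555
Stock lattice S(k, i) with i counting down-moves:
  k=0: S(0,0) = 26.6200
  k=1: S(1,0) = 29.7922; S(1,1) = 23.7856
  k=2: S(2,0) = 33.3424; S(2,1) = 26.6200; S(2,2) = 21.2530
Terminal payoffs V(N, i) = max(S_T - K, 0):
  V(2,0) = 2.442385; V(2,1) = 0.000000; V(2,2) = 0.000000
Backward induction: V(k, i) = exp(-r*dt) * [p * V(k+1, i) + (1-p) * V(k+1, i+1)]; then take max(V_cont, immediate exercise) for American.
  V(1,0) = exp(-r*dt) * [p*2.442385 + (1-p)*0.000000] = 1.253543; exercise = 0.000000; V(1,0) = max -> 1.253543
  V(1,1) = exp(-r*dt) * [p*0.000000 + (1-p)*0.000000] = 0.000000; exercise = 0.000000; V(1,1) = max -> 0.000000
  V(0,0) = exp(-r*dt) * [p*1.253543 + (1-p)*0.000000] = 0.643375; exercise = 0.000000; V(0,0) = max -> 0.643375

Answer: Price = V(0,0) = 0.6434


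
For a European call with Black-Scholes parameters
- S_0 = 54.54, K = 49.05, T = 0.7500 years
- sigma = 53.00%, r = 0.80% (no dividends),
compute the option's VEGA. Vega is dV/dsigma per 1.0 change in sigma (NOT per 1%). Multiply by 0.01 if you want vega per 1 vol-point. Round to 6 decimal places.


d1 = 0.4737141342; d2 = 0.0147206702
phi(d1) = 0.3565998217; exp(-qT) = 1.0000000000; exp(-rT) = 0.9940179641
Vega = S * exp(-qT) * phi(d1) * sqrt(T) = 54.5400 * 1.0000000000 * 0.3565998217 * 0.8660254038 = 16.843288

Answer: Vega = 16.843288


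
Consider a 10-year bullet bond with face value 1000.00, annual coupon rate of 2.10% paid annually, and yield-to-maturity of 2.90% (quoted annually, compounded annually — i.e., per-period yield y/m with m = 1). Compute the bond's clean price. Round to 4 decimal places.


Coupon per period c = face * coupon_rate / m = 21.000000
Periods per year m = 1; per-period yield y/m = 0.029000
Number of cashflows N = 10
Cashflows (t years, CF_t, discount factor 1/(1+y/m)^(m*t), PV):
  t = 1.0000: CF_t = 21.000000, DF = 0.971817, PV = 20.408163
  t = 2.0000: CF_t = 21.000000, DF = 0.944429, PV = 19.833006
  t = 3.0000: CF_t = 21.000000, DF = 0.917812, PV = 19.274058
  t = 4.0000: CF_t = 21.000000, DF = 0.891946, PV = 18.730863
  t = 5.0000: CF_t = 21.000000, DF = 0.866808, PV = 18.202977
  t = 6.0000: CF_t = 21.000000, DF = 0.842379, PV = 17.689968
  t = 7.0000: CF_t = 21.000000, DF = 0.818639, PV = 17.191417
  t = 8.0000: CF_t = 21.000000, DF = 0.795567, PV = 16.706916
  t = 9.0000: CF_t = 21.000000, DF = 0.773146, PV = 16.236070
  t = 10.0000: CF_t = 1021.000000, DF = 0.751357, PV = 767.135348
Price P = sum_t PV_t = 931.408787

Answer: Price = 931.4088


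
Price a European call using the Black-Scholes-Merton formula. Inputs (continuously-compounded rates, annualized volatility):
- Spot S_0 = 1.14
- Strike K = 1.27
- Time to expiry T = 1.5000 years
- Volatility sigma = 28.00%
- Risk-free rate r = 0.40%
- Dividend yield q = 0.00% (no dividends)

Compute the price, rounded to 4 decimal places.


d1 = (ln(S/K) + (r - q + 0.5*sigma^2) * T) / (sigma * sqrt(T)) = -0.12594063
d2 = d1 - sigma * sqrt(T) = -0.46886919
exp(-rT) = 0.99401796; exp(-qT) = 1.00000000
C = S_0 * exp(-qT) * N(d1) - K * exp(-rT) * N(d2)
N(d1) = 0.44988946; N(d2) = 0.31958157
C = 1.1400 * 1.00000000 * 0.44988946 - 1.2700 * 0.99401796 * 0.31958157 = 0.1094

Answer: Price = 0.1094


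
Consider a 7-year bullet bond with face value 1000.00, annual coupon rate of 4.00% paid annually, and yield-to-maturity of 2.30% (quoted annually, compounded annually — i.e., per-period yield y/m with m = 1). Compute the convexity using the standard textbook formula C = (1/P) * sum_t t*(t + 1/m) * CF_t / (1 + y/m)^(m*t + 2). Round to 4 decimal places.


Answer: Convexity = 46.2727

Derivation:
Coupon per period c = face * coupon_rate / m = 40.000000
Periods per year m = 1; per-period yield y/m = 0.023000
Number of cashflows N = 7
Cashflows (t years, CF_t, discount factor 1/(1+y/m)^(m*t), PV):
  t = 1.0000: CF_t = 40.000000, DF = 0.977517, PV = 39.100684
  t = 2.0000: CF_t = 40.000000, DF = 0.955540, PV = 38.221588
  t = 3.0000: CF_t = 40.000000, DF = 0.934056, PV = 37.362256
  t = 4.0000: CF_t = 40.000000, DF = 0.913056, PV = 36.522244
  t = 5.0000: CF_t = 40.000000, DF = 0.892528, PV = 35.701119
  t = 6.0000: CF_t = 40.000000, DF = 0.872461, PV = 34.898454
  t = 7.0000: CF_t = 1040.000000, DF = 0.852846, PV = 886.959732
Price P = sum_t PV_t = 1108.766077
Convexity numerator sum_t t*(t + 1/m) * CF_t / (1+y/m)^(m*t + 2):
  t = 1.0000: term = 74.724512
  t = 2.0000: term = 219.133465
  t = 3.0000: term = 428.413422
  t = 4.0000: term = 697.969081
  t = 5.0000: term = 1023.415075
  t = 6.0000: term = 1400.568041
  t = 7.0000: term = 47461.412913
Convexity = (1/P) * sum = 51305.636509 / 1108.766077 = 46.272733


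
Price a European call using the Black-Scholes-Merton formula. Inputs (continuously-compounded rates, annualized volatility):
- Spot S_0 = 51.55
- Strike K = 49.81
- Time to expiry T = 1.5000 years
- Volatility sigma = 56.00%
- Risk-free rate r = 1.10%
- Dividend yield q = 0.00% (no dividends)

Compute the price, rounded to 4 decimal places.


Answer: Price = 14.8037

Derivation:
d1 = (ln(S/K) + (r - q + 0.5*sigma^2) * T) / (sigma * sqrt(T)) = 0.41704960
d2 = d1 - sigma * sqrt(T) = -0.26880752
exp(-rT) = 0.98363538; exp(-qT) = 1.00000000
C = S_0 * exp(-qT) * N(d1) - K * exp(-rT) * N(d2)
N(d1) = 0.66167894; N(d2) = 0.39403890
C = 51.5500 * 1.00000000 * 0.66167894 - 49.8100 * 0.98363538 * 0.39403890 = 14.8037


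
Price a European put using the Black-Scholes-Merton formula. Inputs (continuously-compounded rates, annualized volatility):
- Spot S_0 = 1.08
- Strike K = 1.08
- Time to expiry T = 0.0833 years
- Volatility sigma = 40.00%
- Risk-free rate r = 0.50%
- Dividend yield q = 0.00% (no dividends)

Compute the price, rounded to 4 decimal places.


d1 = (ln(S/K) + (r - q + 0.5*sigma^2) * T) / (sigma * sqrt(T)) = 0.06133120
d2 = d1 - sigma * sqrt(T) = -0.05411576
exp(-rT) = 0.99958359; exp(-qT) = 1.00000000
P = K * exp(-rT) * N(-d2) - S_0 * exp(-qT) * N(-d1)
N(-d1) = 0.47554772; N(-d2) = 0.52157853
P = 1.0800 * 0.99958359 * 0.52157853 - 1.0800 * 1.00000000 * 0.47554772 = 0.0495

Answer: Price = 0.0495


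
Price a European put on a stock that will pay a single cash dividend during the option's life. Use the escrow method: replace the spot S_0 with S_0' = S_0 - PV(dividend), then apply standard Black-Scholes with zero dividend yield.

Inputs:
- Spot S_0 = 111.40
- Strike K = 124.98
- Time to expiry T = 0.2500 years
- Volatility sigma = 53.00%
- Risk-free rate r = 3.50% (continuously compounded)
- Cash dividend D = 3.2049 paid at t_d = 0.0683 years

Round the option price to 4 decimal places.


Answer: Price = 21.6276

Derivation:
PV(D) = D * exp(-r * t_d) = 3.2049 * 0.99761235 = 3.19724784
S_0' = S_0 - PV(D) = 111.4000 - 3.19724784 = 108.20275216
d1 = (ln(S_0'/K) + (r + sigma^2/2)*T) / (sigma*sqrt(T)) = -0.37843178
d2 = d1 - sigma*sqrt(T) = -0.64343178
exp(-rT) = 0.99128817
N(-d1) = 0.64744507; N(-d2) = 0.74002802
P = K * exp(-rT) * N(-d2) - S_0' * N(-d1) = 124.9800 * 0.99128817 * 0.74002802 - 108.20275216 * 0.64744507 = 21.6276


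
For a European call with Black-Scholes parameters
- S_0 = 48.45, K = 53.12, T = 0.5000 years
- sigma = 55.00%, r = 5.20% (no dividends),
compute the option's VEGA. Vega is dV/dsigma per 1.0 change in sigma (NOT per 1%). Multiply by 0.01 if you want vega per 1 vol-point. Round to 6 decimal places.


Answer: Vega = 13.663326

Derivation:
d1 = 0.0246943111; d2 = -0.3642144185
phi(d1) = 0.3988206596; exp(-qT) = 1.0000000000; exp(-rT) = 0.9743350896
Vega = S * exp(-qT) * phi(d1) * sqrt(T) = 48.4500 * 1.0000000000 * 0.3988206596 * 0.7071067812 = 13.663326


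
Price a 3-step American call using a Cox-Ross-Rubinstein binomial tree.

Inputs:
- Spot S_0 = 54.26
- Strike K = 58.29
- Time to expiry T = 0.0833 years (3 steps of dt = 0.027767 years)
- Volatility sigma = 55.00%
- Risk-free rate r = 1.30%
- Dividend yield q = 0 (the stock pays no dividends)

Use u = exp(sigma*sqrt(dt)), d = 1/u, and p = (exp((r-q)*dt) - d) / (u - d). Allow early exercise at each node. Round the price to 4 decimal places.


Answer: Price = V(0,0) = 1.8653

Derivation:
dt = T/N = 0.027767
u = exp(sigma*sqrt(dt)) = 1.095979; d = 1/u = 0.912426
p = (exp((r-q)*dt) - d) / (u - d) = 0.479071
Discount per step: exp(-r*dt) = 0.999639
Stock lattice S(k, i) with i counting down-moves:
  k=0: S(0,0) = 54.2600
  k=1: S(1,0) = 59.4678; S(1,1) = 49.5082
  k=2: S(2,0) = 65.1755; S(2,1) = 54.2600; S(2,2) = 45.1726
  k=3: S(3,0) = 71.4310; S(3,1) = 59.4678; S(3,2) = 49.5082; S(3,3) = 41.2167
Terminal payoffs V(N, i) = max(S_T - K, 0):
  V(3,0) = 13.141025; V(3,1) = 1.177839; V(3,2) = 0.000000; V(3,3) = 0.000000
Backward induction: V(k, i) = exp(-r*dt) * [p * V(k+1, i) + (1-p) * V(k+1, i+1)]; then take max(V_cont, immediate exercise) for American.
  V(2,0) = exp(-r*dt) * [p*13.141025 + (1-p)*1.177839] = 6.906559; exercise = 6.885522; V(2,0) = max -> 6.906559
  V(2,1) = exp(-r*dt) * [p*1.177839 + (1-p)*0.000000] = 0.564064; exercise = 0.000000; V(2,1) = max -> 0.564064
  V(2,2) = exp(-r*dt) * [p*0.000000 + (1-p)*0.000000] = 0.000000; exercise = 0.000000; V(2,2) = max -> 0.000000
  V(1,0) = exp(-r*dt) * [p*6.906559 + (1-p)*0.564064] = 3.601269; exercise = 1.177839; V(1,0) = max -> 3.601269
  V(1,1) = exp(-r*dt) * [p*0.564064 + (1-p)*0.000000] = 0.270129; exercise = 0.000000; V(1,1) = max -> 0.270129
  V(0,0) = exp(-r*dt) * [p*3.601269 + (1-p)*0.270129] = 1.865308; exercise = 0.000000; V(0,0) = max -> 1.865308


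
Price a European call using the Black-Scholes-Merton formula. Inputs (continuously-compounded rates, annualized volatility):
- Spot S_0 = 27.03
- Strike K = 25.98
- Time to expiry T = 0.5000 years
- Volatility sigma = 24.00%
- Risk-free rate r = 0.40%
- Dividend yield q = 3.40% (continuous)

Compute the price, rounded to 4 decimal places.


d1 = (ln(S/K) + (r - q + 0.5*sigma^2) * T) / (sigma * sqrt(T)) = 0.22992961
d2 = d1 - sigma * sqrt(T) = 0.06022398
exp(-rT) = 0.99800200; exp(-qT) = 0.98314368
C = S_0 * exp(-qT) * N(d1) - K * exp(-rT) * N(d2)
N(d1) = 0.59092677; N(d2) = 0.52401138
C = 27.0300 * 0.98314368 * 0.59092677 - 25.9800 * 0.99800200 * 0.52401138 = 2.1169

Answer: Price = 2.1169


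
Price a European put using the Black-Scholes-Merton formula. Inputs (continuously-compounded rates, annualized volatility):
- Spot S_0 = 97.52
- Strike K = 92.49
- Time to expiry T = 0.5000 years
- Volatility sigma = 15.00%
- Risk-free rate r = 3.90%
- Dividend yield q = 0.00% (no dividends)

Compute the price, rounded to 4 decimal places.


Answer: Price = 1.4653

Derivation:
d1 = (ln(S/K) + (r - q + 0.5*sigma^2) * T) / (sigma * sqrt(T)) = 0.73616373
d2 = d1 - sigma * sqrt(T) = 0.63009771
exp(-rT) = 0.98068890; exp(-qT) = 1.00000000
P = K * exp(-rT) * N(-d2) - S_0 * exp(-qT) * N(-d1)
N(-d1) = 0.23081553; N(-d2) = 0.26431533
P = 92.4900 * 0.98068890 * 0.26431533 - 97.5200 * 1.00000000 * 0.23081553 = 1.4653


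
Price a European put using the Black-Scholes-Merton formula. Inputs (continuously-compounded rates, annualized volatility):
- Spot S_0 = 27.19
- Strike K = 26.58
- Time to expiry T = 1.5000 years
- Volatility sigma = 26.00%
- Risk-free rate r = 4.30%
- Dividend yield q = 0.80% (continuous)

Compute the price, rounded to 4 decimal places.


d1 = (ln(S/K) + (r - q + 0.5*sigma^2) * T) / (sigma * sqrt(T)) = 0.39534201
d2 = d1 - sigma * sqrt(T) = 0.07690834
exp(-rT) = 0.93753611; exp(-qT) = 0.98807171
P = K * exp(-rT) * N(-d2) - S_0 * exp(-qT) * N(-d1)
N(-d1) = 0.34629525; N(-d2) = 0.46934823
P = 26.5800 * 0.93753611 * 0.46934823 - 27.1900 * 0.98807171 * 0.34629525 = 2.3926

Answer: Price = 2.3926


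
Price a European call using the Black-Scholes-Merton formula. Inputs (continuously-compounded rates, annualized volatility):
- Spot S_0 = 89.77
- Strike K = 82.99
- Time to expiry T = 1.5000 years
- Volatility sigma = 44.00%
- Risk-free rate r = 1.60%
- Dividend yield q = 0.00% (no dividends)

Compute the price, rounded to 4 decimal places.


d1 = (ln(S/K) + (r - q + 0.5*sigma^2) * T) / (sigma * sqrt(T)) = 0.45970748
d2 = d1 - sigma * sqrt(T) = -0.07918027
exp(-rT) = 0.97628571; exp(-qT) = 1.00000000
C = S_0 * exp(-qT) * N(d1) - K * exp(-rT) * N(d2)
N(d1) = 0.67713690; N(d2) = 0.46844462
C = 89.7700 * 1.00000000 * 0.67713690 - 82.9900 * 0.97628571 * 0.46844462 = 22.8323

Answer: Price = 22.8323


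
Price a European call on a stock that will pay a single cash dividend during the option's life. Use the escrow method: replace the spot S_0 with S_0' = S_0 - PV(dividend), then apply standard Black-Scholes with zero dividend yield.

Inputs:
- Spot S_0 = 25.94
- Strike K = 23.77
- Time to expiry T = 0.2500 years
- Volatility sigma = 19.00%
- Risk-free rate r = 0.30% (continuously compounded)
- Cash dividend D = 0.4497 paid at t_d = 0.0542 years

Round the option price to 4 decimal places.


PV(D) = D * exp(-r * t_d) = 0.4497 * 0.99983741 = 0.44962688
S_0' = S_0 - PV(D) = 25.9400 - 0.44962688 = 25.49037312
d1 = (ln(S_0'/K) + (r + sigma^2/2)*T) / (sigma*sqrt(T)) = 0.79093763
d2 = d1 - sigma*sqrt(T) = 0.69593763
exp(-rT) = 0.99925028
N(d1) = 0.78550981; N(d2) = 0.75676605
C = S_0' * N(d1) - K * exp(-rT) * N(d2) = 25.49037312 * 0.78550981 - 23.7700 * 0.99925028 * 0.75676605 = 2.0481

Answer: Price = 2.0481


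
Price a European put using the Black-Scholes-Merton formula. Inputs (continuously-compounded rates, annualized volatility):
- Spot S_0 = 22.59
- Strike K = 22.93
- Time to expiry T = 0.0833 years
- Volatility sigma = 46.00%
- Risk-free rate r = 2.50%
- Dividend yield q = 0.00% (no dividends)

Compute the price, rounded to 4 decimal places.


Answer: Price = 1.3551

Derivation:
d1 = (ln(S/K) + (r - q + 0.5*sigma^2) * T) / (sigma * sqrt(T)) = -0.03045348
d2 = d1 - sigma * sqrt(T) = -0.16321749
exp(-rT) = 0.99791967; exp(-qT) = 1.00000000
P = K * exp(-rT) * N(-d2) - S_0 * exp(-qT) * N(-d1)
N(-d1) = 0.51214730; N(-d2) = 0.56482640
P = 22.9300 * 0.99791967 * 0.56482640 - 22.5900 * 1.00000000 * 0.51214730 = 1.3551


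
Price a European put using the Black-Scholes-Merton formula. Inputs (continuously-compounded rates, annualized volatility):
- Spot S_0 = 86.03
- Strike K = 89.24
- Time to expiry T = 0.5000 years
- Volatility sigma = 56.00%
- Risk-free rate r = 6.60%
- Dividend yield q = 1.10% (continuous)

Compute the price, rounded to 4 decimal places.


Answer: Price = 13.8857

Derivation:
d1 = (ln(S/K) + (r - q + 0.5*sigma^2) * T) / (sigma * sqrt(T)) = 0.17492484
d2 = d1 - sigma * sqrt(T) = -0.22105496
exp(-rT) = 0.96753856; exp(-qT) = 0.99451510
P = K * exp(-rT) * N(-d2) - S_0 * exp(-qT) * N(-d1)
N(-d1) = 0.43056935; N(-d2) = 0.58747518
P = 89.2400 * 0.96753856 * 0.58747518 - 86.0300 * 0.99451510 * 0.43056935 = 13.8857


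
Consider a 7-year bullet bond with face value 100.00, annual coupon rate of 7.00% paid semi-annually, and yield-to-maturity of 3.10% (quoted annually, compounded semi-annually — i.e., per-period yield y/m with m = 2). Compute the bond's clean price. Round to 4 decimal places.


Answer: Price = 124.3724

Derivation:
Coupon per period c = face * coupon_rate / m = 3.500000
Periods per year m = 2; per-period yield y/m = 0.015500
Number of cashflows N = 14
Cashflows (t years, CF_t, discount factor 1/(1+y/m)^(m*t), PV):
  t = 0.5000: CF_t = 3.500000, DF = 0.984737, PV = 3.446578
  t = 1.0000: CF_t = 3.500000, DF = 0.969706, PV = 3.393971
  t = 1.5000: CF_t = 3.500000, DF = 0.954905, PV = 3.342168
  t = 2.0000: CF_t = 3.500000, DF = 0.940330, PV = 3.291155
  t = 2.5000: CF_t = 3.500000, DF = 0.925977, PV = 3.240921
  t = 3.0000: CF_t = 3.500000, DF = 0.911844, PV = 3.191453
  t = 3.5000: CF_t = 3.500000, DF = 0.897926, PV = 3.142741
  t = 4.0000: CF_t = 3.500000, DF = 0.884220, PV = 3.094772
  t = 4.5000: CF_t = 3.500000, DF = 0.870724, PV = 3.047535
  t = 5.0000: CF_t = 3.500000, DF = 0.857434, PV = 3.001019
  t = 5.5000: CF_t = 3.500000, DF = 0.844347, PV = 2.955213
  t = 6.0000: CF_t = 3.500000, DF = 0.831459, PV = 2.910107
  t = 6.5000: CF_t = 3.500000, DF = 0.818768, PV = 2.865689
  t = 7.0000: CF_t = 103.500000, DF = 0.806271, PV = 83.449043
Price P = sum_t PV_t = 124.372365


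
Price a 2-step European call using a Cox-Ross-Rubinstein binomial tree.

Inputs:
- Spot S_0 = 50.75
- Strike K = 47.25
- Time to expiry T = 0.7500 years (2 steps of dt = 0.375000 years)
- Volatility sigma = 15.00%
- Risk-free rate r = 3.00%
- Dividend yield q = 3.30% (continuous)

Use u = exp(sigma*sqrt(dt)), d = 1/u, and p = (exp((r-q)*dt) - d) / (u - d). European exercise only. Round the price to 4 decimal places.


dt = T/N = 0.375000
u = exp(sigma*sqrt(dt)) = 1.096207; d = 1/u = 0.912237
p = (exp((r-q)*dt) - d) / (u - d) = 0.470940
Discount per step: exp(-r*dt) = 0.988813
Stock lattice S(k, i) with i counting down-moves:
  k=0: S(0,0) = 50.7500
  k=1: S(1,0) = 55.6325; S(1,1) = 46.2960
  k=2: S(2,0) = 60.9847; S(2,1) = 50.7500; S(2,2) = 42.2329
Terminal payoffs V(N, i) = max(S_T - K, 0):
  V(2,0) = 13.734720; V(2,1) = 3.500000; V(2,2) = 0.000000
Backward induction: V(k, i) = exp(-r*dt) * [p * V(k+1, i) + (1-p) * V(k+1, i+1)].
  V(1,0) = exp(-r*dt) * [p*13.734720 + (1-p)*3.500000] = 8.226869
  V(1,1) = exp(-r*dt) * [p*3.500000 + (1-p)*0.000000] = 1.629852
  V(0,0) = exp(-r*dt) * [p*8.226869 + (1-p)*1.629852] = 4.683666

Answer: Price = V(0,0) = 4.6837


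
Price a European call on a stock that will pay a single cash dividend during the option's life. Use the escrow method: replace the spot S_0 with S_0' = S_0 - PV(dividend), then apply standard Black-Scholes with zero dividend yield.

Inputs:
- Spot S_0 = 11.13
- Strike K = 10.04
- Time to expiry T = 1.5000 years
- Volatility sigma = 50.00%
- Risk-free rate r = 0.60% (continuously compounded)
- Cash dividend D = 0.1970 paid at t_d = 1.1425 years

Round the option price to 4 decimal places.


Answer: Price = 3.0327

Derivation:
PV(D) = D * exp(-r * t_d) = 0.1970 * 0.99316844 = 0.19565418
S_0' = S_0 - PV(D) = 11.1300 - 0.19565418 = 10.93434582
d1 = (ln(S_0'/K) + (r + sigma^2/2)*T) / (sigma*sqrt(T)) = 0.46022926
d2 = d1 - sigma*sqrt(T) = -0.15214317
exp(-rT) = 0.99104038
N(d1) = 0.67732416; N(d2) = 0.43953701
C = S_0' * N(d1) - K * exp(-rT) * N(d2) = 10.93434582 * 0.67732416 - 10.0400 * 0.99104038 * 0.43953701 = 3.0327


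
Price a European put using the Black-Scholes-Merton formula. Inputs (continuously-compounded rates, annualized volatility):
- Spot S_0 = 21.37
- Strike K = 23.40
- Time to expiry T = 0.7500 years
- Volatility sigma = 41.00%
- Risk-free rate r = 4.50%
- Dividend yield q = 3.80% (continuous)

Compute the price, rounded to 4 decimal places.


Answer: Price = 4.0715

Derivation:
d1 = (ln(S/K) + (r - q + 0.5*sigma^2) * T) / (sigma * sqrt(T)) = -0.06325633
d2 = d1 - sigma * sqrt(T) = -0.41832675
exp(-rT) = 0.96681318; exp(-qT) = 0.97190229
P = K * exp(-rT) * N(-d2) - S_0 * exp(-qT) * N(-d1)
N(-d1) = 0.52521881; N(-d2) = 0.66214588
P = 23.4000 * 0.96681318 * 0.66214588 - 21.3700 * 0.97190229 * 0.52521881 = 4.0715


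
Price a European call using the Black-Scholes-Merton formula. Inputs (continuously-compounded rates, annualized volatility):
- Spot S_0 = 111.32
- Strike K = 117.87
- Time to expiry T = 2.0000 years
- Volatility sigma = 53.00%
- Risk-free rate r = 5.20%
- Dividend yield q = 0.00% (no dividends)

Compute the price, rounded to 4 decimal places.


Answer: Price = 34.3854

Derivation:
d1 = (ln(S/K) + (r - q + 0.5*sigma^2) * T) / (sigma * sqrt(T)) = 0.43724096
d2 = d1 - sigma * sqrt(T) = -0.31229222
exp(-rT) = 0.90122530; exp(-qT) = 1.00000000
C = S_0 * exp(-qT) * N(d1) - K * exp(-rT) * N(d2)
N(d1) = 0.66903170; N(d2) = 0.37740922
C = 111.3200 * 1.00000000 * 0.66903170 - 117.8700 * 0.90122530 * 0.37740922 = 34.3854


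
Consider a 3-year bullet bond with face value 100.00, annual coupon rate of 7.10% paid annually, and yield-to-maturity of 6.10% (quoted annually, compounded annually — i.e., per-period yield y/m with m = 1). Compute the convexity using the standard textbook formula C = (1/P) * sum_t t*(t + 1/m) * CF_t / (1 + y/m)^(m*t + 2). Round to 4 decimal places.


Answer: Convexity = 9.7534

Derivation:
Coupon per period c = face * coupon_rate / m = 7.100000
Periods per year m = 1; per-period yield y/m = 0.061000
Number of cashflows N = 3
Cashflows (t years, CF_t, discount factor 1/(1+y/m)^(m*t), PV):
  t = 1.0000: CF_t = 7.100000, DF = 0.942507, PV = 6.691800
  t = 2.0000: CF_t = 7.100000, DF = 0.888320, PV = 6.307069
  t = 3.0000: CF_t = 107.100000, DF = 0.837247, PV = 89.669205
Price P = sum_t PV_t = 102.668074
Convexity numerator sum_t t*(t + 1/m) * CF_t / (1+y/m)^(m*t + 2):
  t = 1.0000: term = 11.888914
  t = 2.0000: term = 33.616157
  t = 3.0000: term = 955.858920
Convexity = (1/P) * sum = 1001.363991 / 102.668074 = 9.753412


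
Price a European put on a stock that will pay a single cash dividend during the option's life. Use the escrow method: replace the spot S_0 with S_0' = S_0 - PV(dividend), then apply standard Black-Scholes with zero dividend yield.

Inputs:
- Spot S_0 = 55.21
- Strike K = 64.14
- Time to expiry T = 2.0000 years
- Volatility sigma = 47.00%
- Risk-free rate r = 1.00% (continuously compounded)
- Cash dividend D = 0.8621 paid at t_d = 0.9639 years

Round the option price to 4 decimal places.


PV(D) = D * exp(-r * t_d) = 0.8621 * 0.99040731 = 0.85383014
S_0' = S_0 - PV(D) = 55.2100 - 0.85383014 = 54.35616986
d1 = (ln(S_0'/K) + (r + sigma^2/2)*T) / (sigma*sqrt(T)) = 0.11342284
d2 = d1 - sigma*sqrt(T) = -0.55125754
exp(-rT) = 0.98019867
N(-d1) = 0.45484767; N(-d2) = 0.70927143
P = K * exp(-rT) * N(-d2) - S_0' * N(-d1) = 64.1400 * 0.98019867 * 0.70927143 - 54.35616986 * 0.45484767 = 19.8681

Answer: Price = 19.8681


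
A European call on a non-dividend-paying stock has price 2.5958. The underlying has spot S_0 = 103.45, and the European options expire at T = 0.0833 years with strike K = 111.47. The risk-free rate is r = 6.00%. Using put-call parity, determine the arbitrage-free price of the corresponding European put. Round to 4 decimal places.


Answer: Put price = 10.0601

Derivation:
Put-call parity: C - P = S_0 * exp(-qT) - K * exp(-rT).
S_0 * exp(-qT) = 103.4500 * 1.00000000 = 103.45000000
K * exp(-rT) = 111.4700 * 0.99501447 = 110.91426288
P = C - S*exp(-qT) + K*exp(-rT)
P = 2.5958 - 103.45000000 + 110.91426288 = 10.0601


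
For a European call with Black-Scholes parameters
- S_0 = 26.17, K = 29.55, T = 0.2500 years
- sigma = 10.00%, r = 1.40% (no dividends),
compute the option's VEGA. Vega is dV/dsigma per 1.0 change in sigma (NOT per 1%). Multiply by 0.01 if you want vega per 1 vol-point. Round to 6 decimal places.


Answer: Vega = 0.342260

Derivation:
d1 = -2.3344005462; d2 = -2.3844005462
phi(d1) = 0.0261566586; exp(-qT) = 1.0000000000; exp(-rT) = 0.9965061179
Vega = S * exp(-qT) * phi(d1) * sqrt(T) = 26.1700 * 1.0000000000 * 0.0261566586 * 0.5000000000 = 0.342260


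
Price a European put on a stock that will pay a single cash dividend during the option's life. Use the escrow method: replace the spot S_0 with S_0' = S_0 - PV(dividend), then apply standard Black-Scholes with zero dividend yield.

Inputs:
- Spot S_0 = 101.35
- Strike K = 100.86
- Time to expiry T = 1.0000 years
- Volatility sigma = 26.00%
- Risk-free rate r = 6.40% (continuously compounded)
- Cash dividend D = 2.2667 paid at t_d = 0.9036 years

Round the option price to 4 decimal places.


Answer: Price = 7.8878

Derivation:
PV(D) = D * exp(-r * t_d) = 2.2667 * 0.94381000 = 2.13933414
S_0' = S_0 - PV(D) = 101.3500 - 2.13933414 = 99.21066586
d1 = (ln(S_0'/K) + (r + sigma^2/2)*T) / (sigma*sqrt(T)) = 0.31273889
d2 = d1 - sigma*sqrt(T) = 0.05273889
exp(-rT) = 0.93800500
N(-d1) = 0.37723952; N(-d2) = 0.47896998
P = K * exp(-rT) * N(-d2) - S_0' * N(-d1) = 100.8600 * 0.93800500 * 0.47896998 - 99.21066586 * 0.37723952 = 7.8878


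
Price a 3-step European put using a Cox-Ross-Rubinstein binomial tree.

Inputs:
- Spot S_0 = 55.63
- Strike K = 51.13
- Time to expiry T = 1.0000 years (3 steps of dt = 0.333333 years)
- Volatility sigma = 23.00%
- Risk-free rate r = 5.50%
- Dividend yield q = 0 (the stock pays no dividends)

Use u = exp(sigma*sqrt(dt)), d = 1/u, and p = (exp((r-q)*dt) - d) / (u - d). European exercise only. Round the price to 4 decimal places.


Answer: Price = V(0,0) = 2.0918

Derivation:
dt = T/N = 0.333333
u = exp(sigma*sqrt(dt)) = 1.142011; d = 1/u = 0.875648
p = (exp((r-q)*dt) - d) / (u - d) = 0.536314
Discount per step: exp(-r*dt) = 0.981834
Stock lattice S(k, i) with i counting down-moves:
  k=0: S(0,0) = 55.6300
  k=1: S(1,0) = 63.5301; S(1,1) = 48.7123
  k=2: S(2,0) = 72.5520; S(2,1) = 55.6300; S(2,2) = 42.6549
  k=3: S(3,0) = 82.8552; S(3,1) = 63.5301; S(3,2) = 48.7123; S(3,3) = 37.3507
Terminal payoffs V(N, i) = max(K - S_T, 0):
  V(3,0) = 0.000000; V(3,1) = 0.000000; V(3,2) = 2.417676; V(3,3) = 13.779327
Backward induction: V(k, i) = exp(-r*dt) * [p * V(k+1, i) + (1-p) * V(k+1, i+1)].
  V(2,0) = exp(-r*dt) * [p*0.000000 + (1-p)*0.000000] = 0.000000
  V(2,1) = exp(-r*dt) * [p*0.000000 + (1-p)*2.417676] = 1.100676
  V(2,2) = exp(-r*dt) * [p*2.417676 + (1-p)*13.779327] = 7.546285
  V(1,0) = exp(-r*dt) * [p*0.000000 + (1-p)*1.100676] = 0.501096
  V(1,1) = exp(-r*dt) * [p*1.100676 + (1-p)*7.546285] = 4.015123
  V(0,0) = exp(-r*dt) * [p*0.501096 + (1-p)*4.015123] = 2.091796


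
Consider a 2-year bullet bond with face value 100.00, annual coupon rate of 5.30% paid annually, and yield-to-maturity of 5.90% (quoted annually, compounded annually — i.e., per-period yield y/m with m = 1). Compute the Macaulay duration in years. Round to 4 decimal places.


Answer: Macaulay duration = 1.9494 years

Derivation:
Coupon per period c = face * coupon_rate / m = 5.300000
Periods per year m = 1; per-period yield y/m = 0.059000
Number of cashflows N = 2
Cashflows (t years, CF_t, discount factor 1/(1+y/m)^(m*t), PV):
  t = 1.0000: CF_t = 5.300000, DF = 0.944287, PV = 5.004721
  t = 2.0000: CF_t = 105.300000, DF = 0.891678, PV = 93.893699
Price P = sum_t PV_t = 98.898421
Macaulay numerator sum_t t * PV_t:
  t * PV_t at t = 1.0000: 5.004721
  t * PV_t at t = 2.0000: 187.787399
Macaulay duration D = (sum_t t * PV_t) / P = 192.792120 / 98.898421 = 1.949395


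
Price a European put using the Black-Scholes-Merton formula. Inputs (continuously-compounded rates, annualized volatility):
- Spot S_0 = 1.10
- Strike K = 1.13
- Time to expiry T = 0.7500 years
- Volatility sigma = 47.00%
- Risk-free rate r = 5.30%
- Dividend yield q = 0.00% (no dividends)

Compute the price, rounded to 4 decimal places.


d1 = (ln(S/K) + (r - q + 0.5*sigma^2) * T) / (sigma * sqrt(T)) = 0.23506766
d2 = d1 - sigma * sqrt(T) = -0.17196428
exp(-rT) = 0.96102967; exp(-qT) = 1.00000000
P = K * exp(-rT) * N(-d2) - S_0 * exp(-qT) * N(-d1)
N(-d1) = 0.40707811; N(-d2) = 0.56826719
P = 1.1300 * 0.96102967 * 0.56826719 - 1.1000 * 1.00000000 * 0.40707811 = 0.1693

Answer: Price = 0.1693


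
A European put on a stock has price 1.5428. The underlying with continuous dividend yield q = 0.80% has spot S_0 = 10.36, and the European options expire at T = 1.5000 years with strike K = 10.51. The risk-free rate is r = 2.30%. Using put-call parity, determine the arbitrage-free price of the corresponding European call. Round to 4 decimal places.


Answer: Call price = 1.6256

Derivation:
Put-call parity: C - P = S_0 * exp(-qT) - K * exp(-rT).
S_0 * exp(-qT) = 10.3600 * 0.98807171 = 10.23642295
K * exp(-rT) = 10.5100 * 0.96608834 = 10.15358845
C = P + S*exp(-qT) - K*exp(-rT)
C = 1.5428 + 10.23642295 - 10.15358845 = 1.6256


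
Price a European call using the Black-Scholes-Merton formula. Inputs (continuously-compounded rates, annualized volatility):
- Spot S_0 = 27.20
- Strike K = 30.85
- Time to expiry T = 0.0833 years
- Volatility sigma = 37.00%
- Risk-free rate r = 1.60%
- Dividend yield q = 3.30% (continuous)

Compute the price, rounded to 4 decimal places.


Answer: Price = 0.1757

Derivation:
d1 = (ln(S/K) + (r - q + 0.5*sigma^2) * T) / (sigma * sqrt(T)) = -1.13901839
d2 = d1 - sigma * sqrt(T) = -1.24580683
exp(-rT) = 0.99866809; exp(-qT) = 0.99725487
C = S_0 * exp(-qT) * N(d1) - K * exp(-rT) * N(d2)
N(d1) = 0.12734774; N(d2) = 0.10641766
C = 27.2000 * 0.99725487 * 0.12734774 - 30.8500 * 0.99866809 * 0.10641766 = 0.1757


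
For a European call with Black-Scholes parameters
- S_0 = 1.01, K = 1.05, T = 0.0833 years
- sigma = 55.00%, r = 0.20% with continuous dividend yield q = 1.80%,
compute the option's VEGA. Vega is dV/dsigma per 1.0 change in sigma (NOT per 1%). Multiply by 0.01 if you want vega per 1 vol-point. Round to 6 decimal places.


d1 = -0.1737028071; d2 = -0.3324423737
phi(d1) = 0.3929688761; exp(-qT) = 0.9985017235; exp(-rT) = 0.9998334139
Vega = S * exp(-qT) * phi(d1) * sqrt(T) = 1.0100 * 0.9985017235 * 0.3929688761 * 0.2886173938 = 0.114380

Answer: Vega = 0.114380


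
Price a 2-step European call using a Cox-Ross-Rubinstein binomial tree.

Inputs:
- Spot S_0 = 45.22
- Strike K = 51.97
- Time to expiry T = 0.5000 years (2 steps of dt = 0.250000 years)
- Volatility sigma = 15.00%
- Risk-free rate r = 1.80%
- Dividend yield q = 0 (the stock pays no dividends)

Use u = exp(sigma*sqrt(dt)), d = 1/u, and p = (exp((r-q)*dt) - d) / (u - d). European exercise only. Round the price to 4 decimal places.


dt = T/N = 0.250000
u = exp(sigma*sqrt(dt)) = 1.077884; d = 1/u = 0.927743
p = (exp((r-q)*dt) - d) / (u - d) = 0.511298
Discount per step: exp(-r*dt) = 0.995510
Stock lattice S(k, i) with i counting down-moves:
  k=0: S(0,0) = 45.2200
  k=1: S(1,0) = 48.7419; S(1,1) = 41.9526
  k=2: S(2,0) = 52.5381; S(2,1) = 45.2200; S(2,2) = 38.9212
Terminal payoffs V(N, i) = max(S_T - K, 0):
  V(2,0) = 0.568144; V(2,1) = 0.000000; V(2,2) = 0.000000
Backward induction: V(k, i) = exp(-r*dt) * [p * V(k+1, i) + (1-p) * V(k+1, i+1)].
  V(1,0) = exp(-r*dt) * [p*0.568144 + (1-p)*0.000000] = 0.289187
  V(1,1) = exp(-r*dt) * [p*0.000000 + (1-p)*0.000000] = 0.000000
  V(0,0) = exp(-r*dt) * [p*0.289187 + (1-p)*0.000000] = 0.147197

Answer: Price = V(0,0) = 0.1472
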